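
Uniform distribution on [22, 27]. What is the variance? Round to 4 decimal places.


Var = (b-a)^2 / 12
(b-a)^2 = (27 - 22)^2 = 25
Var = 25/12 ≈ 2.083333

2.0833


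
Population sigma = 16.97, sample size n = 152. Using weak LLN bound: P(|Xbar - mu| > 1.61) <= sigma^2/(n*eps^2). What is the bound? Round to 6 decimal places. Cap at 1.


bound = min(1, sigma^2/(n*eps^2))
sigma^2 = 16.97^2 = 287.9809
n*eps^2 = 152 * 1.61^2 = 152 * 2.5921 = 393.9992
sigma^2/(n*eps^2) = 287.9809 / 393.9992 ≈ 0.73091747

0.730917


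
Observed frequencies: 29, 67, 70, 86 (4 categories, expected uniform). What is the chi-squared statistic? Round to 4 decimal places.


chi2 = sum((O-E)^2/E), E = total/4
total = 252, E = 252/4 = 63
(29 - 63)^2 / 63 = 1156 / 63 = 1156/63 ≈ 18.349206
(67 - 63)^2 / 63 = 16 / 63 = 16/63 ≈ 0.253968
(70 - 63)^2 / 63 = 49 / 63 = 7/9 ≈ 0.777778
(86 - 63)^2 / 63 = 529 / 63 = 529/63 ≈ 8.396825
chi2 = 250/9 ≈ 27.777778

27.7778


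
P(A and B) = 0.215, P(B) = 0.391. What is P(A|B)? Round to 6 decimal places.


P(A|B) = P(A and B) / P(B) = 0.215 / 0.391 = 215/391 ≈ 0.54987212

0.549872


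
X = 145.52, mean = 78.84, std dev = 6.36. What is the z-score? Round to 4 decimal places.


z = (X - mu) / sigma
X - mu = 145.52 - 78.84 = 66.68
z = 66.68 / 6.36 = 1667/159 ≈ 10.484277

10.4843


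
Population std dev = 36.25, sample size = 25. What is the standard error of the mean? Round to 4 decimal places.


SE = sigma / sqrt(n)
sqrt(25) = 5
SE = 36.25 / 5 = 7.25

7.2500


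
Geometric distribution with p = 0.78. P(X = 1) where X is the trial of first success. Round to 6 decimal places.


P = (1-p)^(k-1) * p
(1-p)^(k-1) = 0.22^0 = 1
P = 1 * 0.78 = 0.78

0.780000


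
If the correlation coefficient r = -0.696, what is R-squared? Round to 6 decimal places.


R^2 = r^2 = (-0.696)^2 = 0.484416

0.484416


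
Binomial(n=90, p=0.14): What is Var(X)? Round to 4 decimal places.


Var = n*p*(1-p) = 90 * 0.14 * 0.86 = 10.836

10.8360


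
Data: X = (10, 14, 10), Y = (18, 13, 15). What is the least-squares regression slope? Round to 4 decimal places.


b = sum((xi-xbar)(yi-ybar)) / sum((xi-xbar)^2)
n = 3, xbar = 34/3 ≈ 11.333333, ybar = 46/3 ≈ 15.333333
Sxy = sum((xi-xbar)(yi-ybar)) = -28/3 ≈ -9.333333
Sxx = sum((xi-xbar)^2) = 32/3 ≈ 10.666667
b = Sxy / Sxx = -0.875

-0.8750


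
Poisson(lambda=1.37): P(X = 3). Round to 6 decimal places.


P = e^(-lam) * lam^k / k!
e^(-1.37) ≈ 0.2541070
lam^k = 1.37^3 = 2.571353
k! = 3! = 6
P = 0.2541070 * 2.571353 / 6 ≈ 0.108900

0.108900


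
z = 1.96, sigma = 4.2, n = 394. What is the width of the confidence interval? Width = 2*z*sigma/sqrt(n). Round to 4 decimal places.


width = 2*z*sigma/sqrt(n)
2*z*sigma = 2 * 1.96 * 4.2 = 16.464
sqrt(394) ≈ 19.849433
width = 16.464 / 19.849433 ≈ 0.829444

0.8294


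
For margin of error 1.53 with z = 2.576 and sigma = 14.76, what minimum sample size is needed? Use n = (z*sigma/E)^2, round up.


z*sigma/E = 2.576 * 14.76 / 1.53 = 52808/2125 ≈ 24.850824
(z*sigma/E)^2 ≈ 617.563430
round up: n = 618

618


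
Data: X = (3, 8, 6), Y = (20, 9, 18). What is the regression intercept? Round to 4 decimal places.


a = ybar - b*xbar, where b = sum((xi-xbar)(yi-ybar)) / sum((xi-xbar)^2)
n = 3, xbar = 17/3 ≈ 5.666667, ybar = 47/3 ≈ 15.666667
Sxy = sum((xi-xbar)(yi-ybar)) = -79/3 ≈ -26.333333
Sxx = sum((xi-xbar)^2) = 38/3 ≈ 12.666667
b = Sxy / Sxx = -79/38 ≈ -2.078947
a = 15.666667 - (-2.078947) * 5.666667 = 1043/38 ≈ 27.447368

27.4474


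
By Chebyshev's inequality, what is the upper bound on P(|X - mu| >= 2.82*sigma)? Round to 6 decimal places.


P <= 1/k^2
k^2 = 2.82^2 = 7.9524
1/k^2 = 1 / 7.9524 ≈ 0.12574820

0.125748


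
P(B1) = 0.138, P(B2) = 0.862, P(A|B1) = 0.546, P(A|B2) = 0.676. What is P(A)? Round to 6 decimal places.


P(A) = P(A|B1)*P(B1) + P(A|B2)*P(B2)
P(A|B1)*P(B1) = 0.546 * 0.138 = 0.075348
P(A|B2)*P(B2) = 0.676 * 0.862 = 0.582712
P(A) = 0.075348 + 0.582712 = 0.65806

0.658060


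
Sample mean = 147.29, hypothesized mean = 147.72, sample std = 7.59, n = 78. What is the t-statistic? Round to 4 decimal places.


t = (xbar - mu0) / (s/sqrt(n))
xbar - mu0 = 147.29 - 147.72 = -0.43
sqrt(78) ≈ 8.83176087
s/sqrt(n) = 7.59 / 8.83176087 ≈ 0.85939827
t = -0.43 / 0.85939827 ≈ -0.500350

-0.5004


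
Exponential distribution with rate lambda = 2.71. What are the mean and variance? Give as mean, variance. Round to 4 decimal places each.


mean = 1/lam, var = 1/lam^2
mean = 1 / 2.71 = 100/271 ≈ 0.369004
lam^2 = 2.71^2 = 7.3441
var = 1 / 7.3441 ≈ 0.136164

0.3690, 0.1362


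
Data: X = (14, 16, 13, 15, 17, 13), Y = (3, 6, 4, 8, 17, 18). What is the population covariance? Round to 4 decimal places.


Cov = (1/n)*sum((xi-xbar)(yi-ybar))
n = 6, xbar = 88/6 = 44/3 ≈ 14.666667, ybar = 56/6 = 28/3 ≈ 9.333333
sum((xi-xbar)(yi-ybar)) = 35/3 ≈ 11.666667
Cov = 11.666667 / 6 = 35/18 ≈ 1.944444

1.9444


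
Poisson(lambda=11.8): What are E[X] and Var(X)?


E[X] = Var(X) = lambda = 11.8

11.8, 11.8


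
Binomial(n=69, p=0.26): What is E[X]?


E[X] = n*p = 69 * 0.26 = 17.94

17.94


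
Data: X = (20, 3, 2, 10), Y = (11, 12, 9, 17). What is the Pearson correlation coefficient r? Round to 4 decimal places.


r = sum((xi-xbar)(yi-ybar)) / sqrt(sum((xi-xbar)^2) * sum((yi-ybar)^2))
n = 4, xbar = 35/4 = 8.75, ybar = 49/4 = 12.25
Sxy = sum((xi-xbar)(yi-ybar)) = 15.25
Sxx = sum((xi-xbar)^2) = 206.75
Syy = sum((yi-ybar)^2) = 34.75
sqrt(Sxx*Syy) ≈ 84.761799
r = Sxy / sqrt(Sxx*Syy) = 15.25 / 84.761799 ≈ 0.179916

0.1799


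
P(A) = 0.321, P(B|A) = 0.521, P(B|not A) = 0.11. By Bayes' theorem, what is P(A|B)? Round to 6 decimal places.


P(A|B) = P(B|A)*P(A) / P(B), P(B) = P(B|A)*P(A) + P(B|not A)*P(not A)
P(B|A)*P(A) = 0.521 * 0.321 = 0.167241
P(B|not A)*P(not A) = 0.11 * 0.679 = 0.07469
P(B) = 0.167241 + 0.07469 = 0.241931
P(A|B) = 0.167241 / 0.241931 ≈ 0.69127561

0.691276


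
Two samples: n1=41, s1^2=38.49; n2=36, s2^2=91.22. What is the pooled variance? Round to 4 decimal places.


sp^2 = ((n1-1)*s1^2 + (n2-1)*s2^2)/(n1+n2-2)
(n1-1)*s1^2 = 40 * 38.49 = 1539.6
(n2-1)*s2^2 = 35 * 91.22 = 3192.7
numerator = 1539.6 + 3192.7 = 4732.3
n1+n2-2 = 75
sp^2 = 4732.3 / 75 = 47323/750 ≈ 63.097333

63.0973


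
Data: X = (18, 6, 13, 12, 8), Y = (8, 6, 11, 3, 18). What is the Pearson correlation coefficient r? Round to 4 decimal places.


r = sum((xi-xbar)(yi-ybar)) / sqrt(sum((xi-xbar)^2) * sum((yi-ybar)^2))
n = 5, xbar = 57/5 = 11.4, ybar = 46/5 = 9.2
Sxy = sum((xi-xbar)(yi-ybar)) = -21.4
Sxx = sum((xi-xbar)^2) = 87.2
Syy = sum((yi-ybar)^2) = 130.8
sqrt(Sxx*Syy) ≈ 106.797753
r = Sxy / sqrt(Sxx*Syy) = -21.4 / 106.797753 ≈ -0.200379

-0.2004


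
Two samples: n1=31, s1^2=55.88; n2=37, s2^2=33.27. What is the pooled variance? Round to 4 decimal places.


sp^2 = ((n1-1)*s1^2 + (n2-1)*s2^2)/(n1+n2-2)
(n1-1)*s1^2 = 30 * 55.88 = 1676.4
(n2-1)*s2^2 = 36 * 33.27 = 1197.72
numerator = 1676.4 + 1197.72 = 2874.12
n1+n2-2 = 66
sp^2 = 2874.12 / 66 = 23951/550 ≈ 43.547273

43.5473


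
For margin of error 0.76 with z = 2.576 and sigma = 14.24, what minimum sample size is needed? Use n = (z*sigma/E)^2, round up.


z*sigma/E = 2.576 * 14.24 / 0.76 = 114632/2375 ≈ 48.266105
(z*sigma/E)^2 ≈ 2329.616917
round up: n = 2330

2330


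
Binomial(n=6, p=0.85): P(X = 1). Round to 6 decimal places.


P = C(n,k) * p^k * (1-p)^(n-k)
C(6,1) = 6
p^k = 0.85^1 = 0.85
(1-p)^(n-k) = 0.15^5 = 0.0000759375
P = 6 * 0.85 * 0.0000759375 ≈ 0.000387

0.000387


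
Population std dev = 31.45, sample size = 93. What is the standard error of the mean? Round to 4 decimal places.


SE = sigma / sqrt(n)
sqrt(93) ≈ 9.643651
SE = 31.45 / 9.643651 ≈ 3.261213

3.2612


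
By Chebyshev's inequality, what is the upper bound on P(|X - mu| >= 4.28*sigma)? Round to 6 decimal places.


P <= 1/k^2
k^2 = 4.28^2 = 18.3184
1/k^2 = 1 / 18.3184 ≈ 0.05458992

0.054590


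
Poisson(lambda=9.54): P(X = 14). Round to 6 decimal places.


P = e^(-lam) * lam^k / k!
e^(-9.54) ≈ 0.00007191685
lam^k = 9.54^14 ≈ 51722230556394.293552
k! = 14! = 87178291200
P = 0.00007191685 * 51722230556394.293552 / 87178291200 ≈ 0.042668

0.042668


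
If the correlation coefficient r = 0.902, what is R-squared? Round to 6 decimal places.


R^2 = r^2 = (0.902)^2 = 0.813604

0.813604


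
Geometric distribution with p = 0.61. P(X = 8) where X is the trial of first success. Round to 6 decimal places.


P = (1-p)^(k-1) * p
(1-p)^(k-1) = 0.39^7 ≈ 0.001372310
P = 0.001372310 * 0.61 ≈ 0.0008371091

0.000837


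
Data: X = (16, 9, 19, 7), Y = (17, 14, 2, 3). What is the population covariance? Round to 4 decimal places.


Cov = (1/n)*sum((xi-xbar)(yi-ybar))
n = 4, xbar = 51/4 = 12.75, ybar = 36/4 = 9
sum((xi-xbar)(yi-ybar)) = -2
Cov = -2 / 4 = -0.5

-0.5000


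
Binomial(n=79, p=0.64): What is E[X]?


E[X] = n*p = 79 * 0.64 = 50.56

50.56


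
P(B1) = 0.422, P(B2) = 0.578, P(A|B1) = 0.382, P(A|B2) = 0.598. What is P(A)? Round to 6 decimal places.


P(A) = P(A|B1)*P(B1) + P(A|B2)*P(B2)
P(A|B1)*P(B1) = 0.382 * 0.422 = 0.161204
P(A|B2)*P(B2) = 0.598 * 0.578 = 0.345644
P(A) = 0.161204 + 0.345644 = 0.506848

0.506848


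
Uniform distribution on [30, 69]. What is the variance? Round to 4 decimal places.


Var = (b-a)^2 / 12
(b-a)^2 = (69 - 30)^2 = 1521
Var = 1521/12 = 126.75

126.7500


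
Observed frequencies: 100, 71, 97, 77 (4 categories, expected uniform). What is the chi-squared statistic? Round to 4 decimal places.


chi2 = sum((O-E)^2/E), E = total/4
total = 345, E = 345/4 = 86.25
(100 - 86.25)^2 / 86.25 = 189.0625 / 86.25 = 605/276 ≈ 2.192029
(71 - 86.25)^2 / 86.25 = 232.5625 / 86.25 = 3721/1380 ≈ 2.696377
(97 - 86.25)^2 / 86.25 = 115.5625 / 86.25 = 1849/1380 ≈ 1.339855
(77 - 86.25)^2 / 86.25 = 85.5625 / 86.25 = 1369/1380 ≈ 0.992029
chi2 = 2491/345 ≈ 7.220290

7.2203


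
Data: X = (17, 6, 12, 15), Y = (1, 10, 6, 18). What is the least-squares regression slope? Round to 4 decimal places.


b = sum((xi-xbar)(yi-ybar)) / sum((xi-xbar)^2)
n = 4, xbar = 50/4 = 12.5, ybar = 35/4 = 8.75
Sxy = sum((xi-xbar)(yi-ybar)) = -18.5
Sxx = sum((xi-xbar)^2) = 69
b = Sxy / Sxx = -37/138 ≈ -0.268116

-0.2681


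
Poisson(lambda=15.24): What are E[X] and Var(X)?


E[X] = Var(X) = lambda = 15.24

15.24, 15.24


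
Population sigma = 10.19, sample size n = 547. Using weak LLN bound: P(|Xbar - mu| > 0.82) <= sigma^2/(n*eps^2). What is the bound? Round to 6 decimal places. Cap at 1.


bound = min(1, sigma^2/(n*eps^2))
sigma^2 = 10.19^2 = 103.8361
n*eps^2 = 547 * 0.82^2 = 547 * 0.6724 = 367.8028
sigma^2/(n*eps^2) = 103.8361 / 367.8028 ≈ 0.28231460

0.282315


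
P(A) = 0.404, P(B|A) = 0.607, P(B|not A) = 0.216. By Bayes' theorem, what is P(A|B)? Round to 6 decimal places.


P(A|B) = P(B|A)*P(A) / P(B), P(B) = P(B|A)*P(A) + P(B|not A)*P(not A)
P(B|A)*P(A) = 0.607 * 0.404 = 0.245228
P(B|not A)*P(not A) = 0.216 * 0.596 = 0.128736
P(B) = 0.245228 + 0.128736 = 0.373964
P(A|B) = 0.245228 / 0.373964 ≈ 0.65575296

0.655753


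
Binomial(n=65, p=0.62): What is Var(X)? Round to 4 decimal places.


Var = n*p*(1-p) = 65 * 0.62 * 0.38 = 15.314

15.3140


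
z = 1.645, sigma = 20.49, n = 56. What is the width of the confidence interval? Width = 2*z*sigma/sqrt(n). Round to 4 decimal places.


width = 2*z*sigma/sqrt(n)
2*z*sigma = 2 * 1.645 * 20.49 = 67.4121
sqrt(56) ≈ 7.483315
width = 67.4121 / 7.483315 ≈ 9.008321

9.0083


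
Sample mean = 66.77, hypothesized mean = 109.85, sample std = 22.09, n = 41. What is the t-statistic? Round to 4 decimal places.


t = (xbar - mu0) / (s/sqrt(n))
xbar - mu0 = 66.77 - 109.85 = -43.08
sqrt(41) ≈ 6.40312424
s/sqrt(n) = 22.09 / 6.40312424 ≈ 3.44987840
t = -43.08 / 3.44987840 ≈ -12.487397

-12.4874


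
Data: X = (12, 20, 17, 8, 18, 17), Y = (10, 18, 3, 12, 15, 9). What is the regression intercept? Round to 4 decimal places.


a = ybar - b*xbar, where b = sum((xi-xbar)(yi-ybar)) / sum((xi-xbar)^2)
n = 6, xbar = 92/6 = 46/3 ≈ 15.333333, ybar = 67/6 ≈ 11.166667
Sxy = sum((xi-xbar)(yi-ybar)) = 68/3 ≈ 22.666667
Sxx = sum((xi-xbar)^2) = 298/3 ≈ 99.333333
b = Sxy / Sxx = 34/149 ≈ 0.228188
a = 11.166667 - 0.228188 * 15.333333 = 2285/298 ≈ 7.667785

7.6678


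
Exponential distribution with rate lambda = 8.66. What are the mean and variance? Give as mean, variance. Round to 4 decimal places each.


mean = 1/lam, var = 1/lam^2
mean = 1 / 8.66 = 50/433 ≈ 0.115473
lam^2 = 8.66^2 = 74.9956
var = 1 / 74.9956 ≈ 0.013334

0.1155, 0.0133


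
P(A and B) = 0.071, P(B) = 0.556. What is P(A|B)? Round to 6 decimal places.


P(A|B) = P(A and B) / P(B) = 0.071 / 0.556 = 71/556 ≈ 0.12769784

0.127698


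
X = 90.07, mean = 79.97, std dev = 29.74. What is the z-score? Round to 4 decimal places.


z = (X - mu) / sigma
X - mu = 90.07 - 79.97 = 10.1
z = 10.1 / 29.74 = 505/1487 ≈ 0.339610

0.3396


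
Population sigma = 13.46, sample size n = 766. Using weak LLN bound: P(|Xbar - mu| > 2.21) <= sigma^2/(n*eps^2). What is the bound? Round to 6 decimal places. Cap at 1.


bound = min(1, sigma^2/(n*eps^2))
sigma^2 = 13.46^2 = 181.1716
n*eps^2 = 766 * 2.21^2 = 766 * 4.8841 = 3741.2206
sigma^2/(n*eps^2) = 181.1716 / 3741.2206 ≈ 0.04842580

0.048426


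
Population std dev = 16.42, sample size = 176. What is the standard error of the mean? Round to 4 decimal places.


SE = sigma / sqrt(n)
sqrt(176) ≈ 13.266499
SE = 16.42 / 13.266499 ≈ 1.237704

1.2377


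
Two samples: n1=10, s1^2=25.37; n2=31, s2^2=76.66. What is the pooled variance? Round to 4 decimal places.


sp^2 = ((n1-1)*s1^2 + (n2-1)*s2^2)/(n1+n2-2)
(n1-1)*s1^2 = 9 * 25.37 = 228.33
(n2-1)*s2^2 = 30 * 76.66 = 2299.8
numerator = 228.33 + 2299.8 = 2528.13
n1+n2-2 = 39
sp^2 = 2528.13 / 39 = 84271/1300 ≈ 64.823846

64.8238


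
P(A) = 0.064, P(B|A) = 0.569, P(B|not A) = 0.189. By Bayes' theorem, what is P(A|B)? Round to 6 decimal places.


P(A|B) = P(B|A)*P(A) / P(B), P(B) = P(B|A)*P(A) + P(B|not A)*P(not A)
P(B|A)*P(A) = 0.569 * 0.064 = 0.036416
P(B|not A)*P(not A) = 0.189 * 0.936 = 0.176904
P(B) = 0.036416 + 0.176904 = 0.21332
P(A|B) = 0.036416 / 0.21332 ≈ 0.17071067

0.170711


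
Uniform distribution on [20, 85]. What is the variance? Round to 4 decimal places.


Var = (b-a)^2 / 12
(b-a)^2 = (85 - 20)^2 = 4225
Var = 4225/12 ≈ 352.083333

352.0833


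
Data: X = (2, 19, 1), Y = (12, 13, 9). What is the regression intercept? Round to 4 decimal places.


a = ybar - b*xbar, where b = sum((xi-xbar)(yi-ybar)) / sum((xi-xbar)^2)
n = 3, xbar = 22/3 ≈ 7.333333, ybar = 34/3 ≈ 11.333333
Sxy = sum((xi-xbar)(yi-ybar)) = 92/3 ≈ 30.666667
Sxx = sum((xi-xbar)^2) = 614/3 ≈ 204.666667
b = Sxy / Sxx = 46/307 ≈ 0.149837
a = 11.333333 - 0.149837 * 7.333333 = 3142/307 ≈ 10.234528

10.2345


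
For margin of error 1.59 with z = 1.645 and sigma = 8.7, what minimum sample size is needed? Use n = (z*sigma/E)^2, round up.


z*sigma/E = 1.645 * 8.7 / 1.59 = 9541/1060 ≈ 9.000943
(z*sigma/E)^2 ≈ 81.016982
round up: n = 82

82


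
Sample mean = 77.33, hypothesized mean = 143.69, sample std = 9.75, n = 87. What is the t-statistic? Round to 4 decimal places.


t = (xbar - mu0) / (s/sqrt(n))
xbar - mu0 = 77.33 - 143.69 = -66.36
sqrt(87) ≈ 9.32737905
s/sqrt(n) = 9.75 / 9.32737905 ≈ 1.04530972
t = -66.36 / 1.04530972 ≈ -63.483577

-63.4836


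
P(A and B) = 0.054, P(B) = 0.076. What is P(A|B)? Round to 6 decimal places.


P(A|B) = P(A and B) / P(B) = 0.054 / 0.076 = 27/38 ≈ 0.71052632

0.710526


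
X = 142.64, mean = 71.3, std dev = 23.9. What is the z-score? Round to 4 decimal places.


z = (X - mu) / sigma
X - mu = 142.64 - 71.3 = 71.34
z = 71.34 / 23.9 = 3567/1195 ≈ 2.984937

2.9849


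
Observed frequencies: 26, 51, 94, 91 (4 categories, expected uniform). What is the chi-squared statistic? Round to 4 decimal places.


chi2 = sum((O-E)^2/E), E = total/4
total = 262, E = 262/4 = 65.5
(26 - 65.5)^2 / 65.5 = 1560.25 / 65.5 = 6241/262 ≈ 23.820611
(51 - 65.5)^2 / 65.5 = 210.25 / 65.5 = 841/262 ≈ 3.209924
(94 - 65.5)^2 / 65.5 = 812.25 / 65.5 = 3249/262 ≈ 12.400763
(91 - 65.5)^2 / 65.5 = 650.25 / 65.5 = 2601/262 ≈ 9.927481
chi2 = 6466/131 ≈ 49.358779

49.3588


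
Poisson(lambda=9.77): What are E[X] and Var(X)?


E[X] = Var(X) = lambda = 9.77

9.77, 9.77


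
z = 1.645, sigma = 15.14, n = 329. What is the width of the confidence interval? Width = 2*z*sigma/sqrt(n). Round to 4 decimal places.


width = 2*z*sigma/sqrt(n)
2*z*sigma = 2 * 1.645 * 15.14 = 49.8106
sqrt(329) ≈ 18.138357
width = 49.8106 / 18.138357 ≈ 2.746147

2.7461


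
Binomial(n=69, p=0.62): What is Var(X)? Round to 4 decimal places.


Var = n*p*(1-p) = 69 * 0.62 * 0.38 = 16.2564

16.2564


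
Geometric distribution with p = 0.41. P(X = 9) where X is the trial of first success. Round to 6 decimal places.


P = (1-p)^(k-1) * p
(1-p)^(k-1) = 0.59^8 ≈ 0.01468304
P = 0.01468304 * 0.41 ≈ 0.006020048

0.006020


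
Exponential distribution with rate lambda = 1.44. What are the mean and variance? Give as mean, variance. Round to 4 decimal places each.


mean = 1/lam, var = 1/lam^2
mean = 1 / 1.44 = 25/36 ≈ 0.694444
lam^2 = 1.44^2 = 2.0736
var = 1 / 2.0736 = 625/1296 ≈ 0.482253

0.6944, 0.4823


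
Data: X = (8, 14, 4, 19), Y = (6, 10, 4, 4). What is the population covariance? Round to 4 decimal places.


Cov = (1/n)*sum((xi-xbar)(yi-ybar))
n = 4, xbar = 45/4 = 11.25, ybar = 24/4 = 6
sum((xi-xbar)(yi-ybar)) = 10
Cov = 10 / 4 = 2.5

2.5000


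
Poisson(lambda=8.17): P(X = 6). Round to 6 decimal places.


P = e^(-lam) * lam^k / k!
e^(-8.17) ≈ 0.0002830180
lam^k = 8.17^6 ≈ 297394.093761
k! = 6! = 720
P = 0.0002830180 * 297394.093761 / 720 ≈ 0.116900

0.116900


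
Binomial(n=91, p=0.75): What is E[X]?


E[X] = n*p = 91 * 0.75 = 68.25

68.25


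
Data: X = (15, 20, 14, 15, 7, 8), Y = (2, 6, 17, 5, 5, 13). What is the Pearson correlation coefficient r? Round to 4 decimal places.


r = sum((xi-xbar)(yi-ybar)) / sqrt(sum((xi-xbar)^2) * sum((yi-ybar)^2))
n = 6, xbar = 79/6 ≈ 13.166667, ybar = 48/6 = 8
Sxy = sum((xi-xbar)(yi-ybar)) = -30
Sxx = sum((xi-xbar)^2) = 713/6 ≈ 118.833333
Syy = sum((yi-ybar)^2) = 164
sqrt(Sxx*Syy) ≈ 139.601815
r = Sxy / sqrt(Sxx*Syy) = -30 / 139.601815 ≈ -0.214897

-0.2149


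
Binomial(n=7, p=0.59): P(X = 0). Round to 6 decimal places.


P = C(n,k) * p^k * (1-p)^(n-k)
C(7,0) = 1
p^k = 0.59^0 = 1
(1-p)^(n-k) = 0.41^7 ≈ 0.001947543
P = 1 * 1 * 0.001947543 ≈ 0.001948

0.001948


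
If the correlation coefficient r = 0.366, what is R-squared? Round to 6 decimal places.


R^2 = r^2 = (0.366)^2 = 0.133956

0.133956


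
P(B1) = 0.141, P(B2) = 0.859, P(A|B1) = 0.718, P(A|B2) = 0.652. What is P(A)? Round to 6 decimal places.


P(A) = P(A|B1)*P(B1) + P(A|B2)*P(B2)
P(A|B1)*P(B1) = 0.718 * 0.141 = 0.101238
P(A|B2)*P(B2) = 0.652 * 0.859 = 0.560068
P(A) = 0.101238 + 0.560068 = 0.661306

0.661306


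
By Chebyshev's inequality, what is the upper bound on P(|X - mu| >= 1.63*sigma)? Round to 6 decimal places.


P <= 1/k^2
k^2 = 1.63^2 = 2.6569
1/k^2 = 1 / 2.6569 ≈ 0.37637849

0.376378


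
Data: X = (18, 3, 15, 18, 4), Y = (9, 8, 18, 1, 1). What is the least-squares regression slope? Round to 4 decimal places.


b = sum((xi-xbar)(yi-ybar)) / sum((xi-xbar)^2)
n = 5, xbar = 58/5 = 11.6, ybar = 37/5 = 7.4
Sxy = sum((xi-xbar)(yi-ybar)) = 48.8
Sxx = sum((xi-xbar)^2) = 225.2
b = Sxy / Sxx = 122/563 ≈ 0.216696

0.2167


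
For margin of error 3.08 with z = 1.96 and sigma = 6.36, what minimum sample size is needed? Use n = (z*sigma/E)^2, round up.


z*sigma/E = 1.96 * 6.36 / 3.08 = 1113/275 ≈ 4.047273
(z*sigma/E)^2 ≈ 16.380417
round up: n = 17

17


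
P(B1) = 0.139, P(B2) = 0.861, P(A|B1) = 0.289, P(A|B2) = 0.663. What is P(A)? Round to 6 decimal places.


P(A) = P(A|B1)*P(B1) + P(A|B2)*P(B2)
P(A|B1)*P(B1) = 0.289 * 0.139 = 0.040171
P(A|B2)*P(B2) = 0.663 * 0.861 = 0.570843
P(A) = 0.040171 + 0.570843 = 0.611014

0.611014


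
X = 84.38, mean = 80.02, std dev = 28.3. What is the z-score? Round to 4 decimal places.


z = (X - mu) / sigma
X - mu = 84.38 - 80.02 = 4.36
z = 4.36 / 28.3 = 218/1415 ≈ 0.154064

0.1541


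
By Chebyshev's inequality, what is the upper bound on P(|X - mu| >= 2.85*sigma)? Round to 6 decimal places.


P <= 1/k^2
k^2 = 2.85^2 = 8.1225
1/k^2 = 1 / 8.1225 = 400/3249 ≈ 0.12311480

0.123115


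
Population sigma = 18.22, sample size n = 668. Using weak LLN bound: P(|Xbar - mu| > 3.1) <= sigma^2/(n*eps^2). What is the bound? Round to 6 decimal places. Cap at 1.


bound = min(1, sigma^2/(n*eps^2))
sigma^2 = 18.22^2 = 331.9684
n*eps^2 = 668 * 3.1^2 = 668 * 9.61 = 6419.48
sigma^2/(n*eps^2) = 331.9684 / 6419.48 ≈ 0.05171266

0.051713


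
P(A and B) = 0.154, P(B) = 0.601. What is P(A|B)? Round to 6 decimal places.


P(A|B) = P(A and B) / P(B) = 0.154 / 0.601 = 154/601 ≈ 0.25623960

0.256240


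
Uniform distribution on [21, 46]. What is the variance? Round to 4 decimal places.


Var = (b-a)^2 / 12
(b-a)^2 = (46 - 21)^2 = 625
Var = 625/12 ≈ 52.083333

52.0833


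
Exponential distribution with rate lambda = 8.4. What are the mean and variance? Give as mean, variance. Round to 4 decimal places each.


mean = 1/lam, var = 1/lam^2
mean = 1 / 8.4 = 5/42 ≈ 0.119048
lam^2 = 8.4^2 = 70.56
var = 1 / 70.56 = 25/1764 ≈ 0.014172

0.1190, 0.0142


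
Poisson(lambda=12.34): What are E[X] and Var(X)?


E[X] = Var(X) = lambda = 12.34

12.34, 12.34


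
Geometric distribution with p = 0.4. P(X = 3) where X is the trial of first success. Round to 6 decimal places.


P = (1-p)^(k-1) * p
(1-p)^(k-1) = 0.6^2 = 0.36
P = 0.36 * 0.4 = 0.144

0.144000


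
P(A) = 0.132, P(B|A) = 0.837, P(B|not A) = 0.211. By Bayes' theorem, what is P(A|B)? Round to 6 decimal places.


P(A|B) = P(B|A)*P(A) / P(B), P(B) = P(B|A)*P(A) + P(B|not A)*P(not A)
P(B|A)*P(A) = 0.837 * 0.132 = 0.110484
P(B|not A)*P(not A) = 0.211 * 0.868 = 0.183148
P(B) = 0.110484 + 0.183148 = 0.293632
P(A|B) = 0.110484 / 0.293632 = 891/2368 ≈ 0.37626689

0.376267


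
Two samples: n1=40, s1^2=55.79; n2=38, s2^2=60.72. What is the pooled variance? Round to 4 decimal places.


sp^2 = ((n1-1)*s1^2 + (n2-1)*s2^2)/(n1+n2-2)
(n1-1)*s1^2 = 39 * 55.79 = 2175.81
(n2-1)*s2^2 = 37 * 60.72 = 2246.64
numerator = 2175.81 + 2246.64 = 4422.45
n1+n2-2 = 76
sp^2 = 4422.45 / 76 = 88449/1520 ≈ 58.190132

58.1901


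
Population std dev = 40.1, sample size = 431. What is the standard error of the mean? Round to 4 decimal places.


SE = sigma / sqrt(n)
sqrt(431) ≈ 20.760539
SE = 40.1 / 20.760539 ≈ 1.931549

1.9315


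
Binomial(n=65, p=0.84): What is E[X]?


E[X] = n*p = 65 * 0.84 = 54.6

54.6


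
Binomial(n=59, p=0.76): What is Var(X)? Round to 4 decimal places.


Var = n*p*(1-p) = 59 * 0.76 * 0.24 = 10.7616

10.7616


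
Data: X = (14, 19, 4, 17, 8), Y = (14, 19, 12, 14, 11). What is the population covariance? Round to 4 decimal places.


Cov = (1/n)*sum((xi-xbar)(yi-ybar))
n = 5, xbar = 62/5 = 12.4, ybar = 70/5 = 14
sum((xi-xbar)(yi-ybar)) = 63
Cov = 63 / 5 = 12.6

12.6000


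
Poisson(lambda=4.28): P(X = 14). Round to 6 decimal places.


P = e^(-lam) * lam^k / k!
e^(-4.28) ≈ 0.01384266
lam^k = 4.28^14 ≈ 692169990.420844
k! = 14! = 87178291200
P = 0.01384266 * 692169990.420844 / 87178291200 ≈ 0.000110

0.000110


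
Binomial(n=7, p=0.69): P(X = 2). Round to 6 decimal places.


P = C(n,k) * p^k * (1-p)^(n-k)
C(7,2) = 21
p^k = 0.69^2 = 0.4761
(1-p)^(n-k) = 0.31^5 ≈ 0.002862915
P = 21 * 0.4761 * 0.002862915 ≈ 0.028624

0.028624


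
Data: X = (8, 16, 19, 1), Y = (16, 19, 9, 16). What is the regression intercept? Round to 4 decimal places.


a = ybar - b*xbar, where b = sum((xi-xbar)(yi-ybar)) / sum((xi-xbar)^2)
n = 4, xbar = 44/4 = 11, ybar = 60/4 = 15
Sxy = sum((xi-xbar)(yi-ybar)) = -41
Sxx = sum((xi-xbar)^2) = 198
b = Sxy / Sxx = -41/198 ≈ -0.207071
a = 15 - (-0.207071) * 11 = 311/18 ≈ 17.277778

17.2778


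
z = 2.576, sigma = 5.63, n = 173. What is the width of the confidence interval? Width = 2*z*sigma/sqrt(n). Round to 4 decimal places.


width = 2*z*sigma/sqrt(n)
2*z*sigma = 2 * 2.576 * 5.63 = 29.00576
sqrt(173) ≈ 13.152946
width = 29.00576 / 13.152946 ≈ 2.205267

2.2053


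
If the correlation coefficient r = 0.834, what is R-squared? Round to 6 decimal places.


R^2 = r^2 = (0.834)^2 = 0.695556

0.695556


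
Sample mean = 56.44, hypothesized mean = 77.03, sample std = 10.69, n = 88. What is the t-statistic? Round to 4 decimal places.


t = (xbar - mu0) / (s/sqrt(n))
xbar - mu0 = 56.44 - 77.03 = -20.59
sqrt(88) ≈ 9.38083152
s/sqrt(n) = 10.69 / 9.38083152 ≈ 1.13955783
t = -20.59 / 1.13955783 ≈ -18.068412

-18.0684


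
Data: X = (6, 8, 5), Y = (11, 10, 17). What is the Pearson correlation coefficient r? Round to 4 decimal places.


r = sum((xi-xbar)(yi-ybar)) / sqrt(sum((xi-xbar)^2) * sum((yi-ybar)^2))
n = 3, xbar = 19/3 ≈ 6.333333, ybar = 38/3 ≈ 12.666667
Sxy = sum((xi-xbar)(yi-ybar)) = -29/3 ≈ -9.666667
Sxx = sum((xi-xbar)^2) = 14/3 ≈ 4.666667
Syy = sum((yi-ybar)^2) = 86/3 ≈ 28.666667
sqrt(Sxx*Syy) ≈ 11.566234
r = Sxy / sqrt(Sxx*Syy) = -9.666667 / 11.566234 ≈ -0.835766

-0.8358


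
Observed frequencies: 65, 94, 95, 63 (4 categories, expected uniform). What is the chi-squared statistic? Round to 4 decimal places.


chi2 = sum((O-E)^2/E), E = total/4
total = 317, E = 317/4 = 79.25
(65 - 79.25)^2 / 79.25 = 203.0625 / 79.25 = 3249/1268 ≈ 2.562303
(94 - 79.25)^2 / 79.25 = 217.5625 / 79.25 = 3481/1268 ≈ 2.745268
(95 - 79.25)^2 / 79.25 = 248.0625 / 79.25 = 3969/1268 ≈ 3.130126
(63 - 79.25)^2 / 79.25 = 264.0625 / 79.25 = 4225/1268 ≈ 3.332019
chi2 = 3731/317 ≈ 11.769716

11.7697


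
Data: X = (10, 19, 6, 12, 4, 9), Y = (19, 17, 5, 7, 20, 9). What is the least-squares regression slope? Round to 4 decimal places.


b = sum((xi-xbar)(yi-ybar)) / sum((xi-xbar)^2)
n = 6, xbar = 60/6 = 10, ybar = 77/6 ≈ 12.833333
Sxy = sum((xi-xbar)(yi-ybar)) = 18
Sxx = sum((xi-xbar)^2) = 138
b = Sxy / Sxx = 3/23 ≈ 0.130435

0.1304


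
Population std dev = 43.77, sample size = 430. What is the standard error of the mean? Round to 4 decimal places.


SE = sigma / sqrt(n)
sqrt(430) ≈ 20.736441
SE = 43.77 / 20.736441 ≈ 2.110777

2.1108


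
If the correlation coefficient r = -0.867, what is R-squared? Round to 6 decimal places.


R^2 = r^2 = (-0.867)^2 = 0.751689

0.751689


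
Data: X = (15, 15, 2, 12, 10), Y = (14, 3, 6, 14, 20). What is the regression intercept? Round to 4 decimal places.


a = ybar - b*xbar, where b = sum((xi-xbar)(yi-ybar)) / sum((xi-xbar)^2)
n = 5, xbar = 54/5 = 10.8, ybar = 57/5 = 11.4
Sxy = sum((xi-xbar)(yi-ybar)) = 19.4
Sxx = sum((xi-xbar)^2) = 114.8
b = Sxy / Sxx = 97/574 ≈ 0.168990
a = 11.4 - 0.168990 * 10.8 = 2748/287 ≈ 9.574913

9.5749


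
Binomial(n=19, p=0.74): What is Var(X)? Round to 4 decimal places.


Var = n*p*(1-p) = 19 * 0.74 * 0.26 = 3.6556

3.6556


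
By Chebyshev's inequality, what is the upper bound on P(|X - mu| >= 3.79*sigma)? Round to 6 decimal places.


P <= 1/k^2
k^2 = 3.79^2 = 14.3641
1/k^2 = 1 / 14.3641 ≈ 0.06961801

0.069618


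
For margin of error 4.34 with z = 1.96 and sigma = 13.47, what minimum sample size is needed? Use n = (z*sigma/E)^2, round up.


z*sigma/E = 1.96 * 13.47 / 4.34 = 9429/1550 ≈ 6.083226
(z*sigma/E)^2 ≈ 37.005636
round up: n = 38

38


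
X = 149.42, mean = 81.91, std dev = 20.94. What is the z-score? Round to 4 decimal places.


z = (X - mu) / sigma
X - mu = 149.42 - 81.91 = 67.51
z = 67.51 / 20.94 = 6751/2094 ≈ 3.223973

3.2240


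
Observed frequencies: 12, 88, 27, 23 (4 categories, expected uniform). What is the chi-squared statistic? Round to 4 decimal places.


chi2 = sum((O-E)^2/E), E = total/4
total = 150, E = 150/4 = 37.5
(12 - 37.5)^2 / 37.5 = 650.25 / 37.5 = 17.34
(88 - 37.5)^2 / 37.5 = 2550.25 / 37.5 = 10201/150 ≈ 68.006667
(27 - 37.5)^2 / 37.5 = 110.25 / 37.5 = 2.94
(23 - 37.5)^2 / 37.5 = 210.25 / 37.5 = 841/150 ≈ 5.606667
chi2 = 7042/75 ≈ 93.893333

93.8933


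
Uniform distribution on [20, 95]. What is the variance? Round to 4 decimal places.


Var = (b-a)^2 / 12
(b-a)^2 = (95 - 20)^2 = 5625
Var = 5625/12 = 468.75

468.7500


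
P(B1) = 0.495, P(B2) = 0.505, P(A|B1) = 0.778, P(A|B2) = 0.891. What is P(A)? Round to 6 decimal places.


P(A) = P(A|B1)*P(B1) + P(A|B2)*P(B2)
P(A|B1)*P(B1) = 0.778 * 0.495 = 0.38511
P(A|B2)*P(B2) = 0.891 * 0.505 = 0.449955
P(A) = 0.38511 + 0.449955 = 0.835065

0.835065


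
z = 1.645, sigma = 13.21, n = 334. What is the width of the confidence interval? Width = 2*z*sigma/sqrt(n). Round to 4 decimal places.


width = 2*z*sigma/sqrt(n)
2*z*sigma = 2 * 1.645 * 13.21 = 43.4609
sqrt(334) ≈ 18.275667
width = 43.4609 / 18.275667 ≈ 2.378075

2.3781


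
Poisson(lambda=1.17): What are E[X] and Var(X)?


E[X] = Var(X) = lambda = 1.17

1.17, 1.17


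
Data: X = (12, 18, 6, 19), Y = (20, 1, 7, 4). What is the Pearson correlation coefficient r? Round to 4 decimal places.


r = sum((xi-xbar)(yi-ybar)) / sqrt(sum((xi-xbar)^2) * sum((yi-ybar)^2))
n = 4, xbar = 55/4 = 13.75, ybar = 32/4 = 8
Sxy = sum((xi-xbar)(yi-ybar)) = -64
Sxx = sum((xi-xbar)^2) = 108.75
Syy = sum((yi-ybar)^2) = 210
sqrt(Sxx*Syy) ≈ 151.120813
r = Sxy / sqrt(Sxx*Syy) = -64 / 151.120813 ≈ -0.423502

-0.4235


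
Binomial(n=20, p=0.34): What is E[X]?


E[X] = n*p = 20 * 0.34 = 6.8

6.8


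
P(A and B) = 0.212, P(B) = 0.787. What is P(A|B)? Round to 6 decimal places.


P(A|B) = P(A and B) / P(B) = 0.212 / 0.787 = 212/787 ≈ 0.26937738

0.269377


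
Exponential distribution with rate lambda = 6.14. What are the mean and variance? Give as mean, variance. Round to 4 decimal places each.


mean = 1/lam, var = 1/lam^2
mean = 1 / 6.14 = 50/307 ≈ 0.162866
lam^2 = 6.14^2 = 37.6996
var = 1 / 37.6996 ≈ 0.026525

0.1629, 0.0265


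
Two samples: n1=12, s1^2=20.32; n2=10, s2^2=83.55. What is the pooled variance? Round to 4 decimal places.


sp^2 = ((n1-1)*s1^2 + (n2-1)*s2^2)/(n1+n2-2)
(n1-1)*s1^2 = 11 * 20.32 = 223.52
(n2-1)*s2^2 = 9 * 83.55 = 751.95
numerator = 223.52 + 751.95 = 975.47
n1+n2-2 = 20
sp^2 = 975.47 / 20 = 48.7735

48.7735


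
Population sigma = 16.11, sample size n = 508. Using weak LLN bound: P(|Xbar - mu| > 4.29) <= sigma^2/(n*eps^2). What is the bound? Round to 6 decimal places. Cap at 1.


bound = min(1, sigma^2/(n*eps^2))
sigma^2 = 16.11^2 = 259.5321
n*eps^2 = 508 * 4.29^2 = 508 * 18.4041 = 9349.2828
sigma^2/(n*eps^2) = 259.5321 / 9349.2828 ≈ 0.02775957

0.027760


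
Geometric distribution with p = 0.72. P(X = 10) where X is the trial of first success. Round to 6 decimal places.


P = (1-p)^(k-1) * p
(1-p)^(k-1) = 0.28^9 ≈ 0.00001057846
P = 0.00001057846 * 0.72 ≈ 0.000007616488

0.000008


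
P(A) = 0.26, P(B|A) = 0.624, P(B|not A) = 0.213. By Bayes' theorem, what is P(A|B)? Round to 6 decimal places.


P(A|B) = P(B|A)*P(A) / P(B), P(B) = P(B|A)*P(A) + P(B|not A)*P(not A)
P(B|A)*P(A) = 0.624 * 0.26 = 0.16224
P(B|not A)*P(not A) = 0.213 * 0.74 = 0.15762
P(B) = 0.16224 + 0.15762 = 0.31986
P(A|B) = 0.16224 / 0.31986 = 2704/5331 ≈ 0.50722191

0.507222


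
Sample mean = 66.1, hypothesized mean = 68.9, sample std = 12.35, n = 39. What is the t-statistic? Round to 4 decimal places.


t = (xbar - mu0) / (s/sqrt(n))
xbar - mu0 = 66.1 - 68.9 = -2.8
sqrt(39) ≈ 6.24499800
s/sqrt(n) = 12.35 / 6.24499800 ≈ 1.97758270
t = -2.8 / 1.97758270 ≈ -1.415870

-1.4159


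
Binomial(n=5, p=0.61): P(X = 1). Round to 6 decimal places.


P = C(n,k) * p^k * (1-p)^(n-k)
C(5,1) = 5
p^k = 0.61^1 = 0.61
(1-p)^(n-k) = 0.39^4 = 0.02313441
P = 5 * 0.61 * 0.02313441 ≈ 0.070560

0.070560


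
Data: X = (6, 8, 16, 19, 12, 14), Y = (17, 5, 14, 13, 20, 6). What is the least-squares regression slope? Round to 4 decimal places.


b = sum((xi-xbar)(yi-ybar)) / sum((xi-xbar)^2)
n = 6, xbar = 75/6 = 12.5, ybar = 75/6 = 12.5
Sxy = sum((xi-xbar)(yi-ybar)) = -0.5
Sxx = sum((xi-xbar)^2) = 119.5
b = Sxy / Sxx = -1/239 ≈ -0.004184

-0.0042


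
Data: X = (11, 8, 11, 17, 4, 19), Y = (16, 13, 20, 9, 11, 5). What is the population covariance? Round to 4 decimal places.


Cov = (1/n)*sum((xi-xbar)(yi-ybar))
n = 6, xbar = 70/6 = 35/3 ≈ 11.666667, ybar = 74/6 = 37/3 ≈ 12.333333
sum((xi-xbar)(yi-ybar)) = -214/3 ≈ -71.333333
Cov = -71.333333 / 6 = -107/9 ≈ -11.888889

-11.8889


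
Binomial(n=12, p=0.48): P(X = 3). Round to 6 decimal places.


P = C(n,k) * p^k * (1-p)^(n-k)
C(12,3) = 220
p^k = 0.48^3 = 0.110592
(1-p)^(n-k) = 0.52^9 ≈ 0.002779906
P = 220 * 0.110592 * 0.002779906 ≈ 0.067636

0.067636


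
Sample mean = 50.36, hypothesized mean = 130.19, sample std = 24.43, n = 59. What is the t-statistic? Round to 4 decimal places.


t = (xbar - mu0) / (s/sqrt(n))
xbar - mu0 = 50.36 - 130.19 = -79.83
sqrt(59) ≈ 7.68114575
s/sqrt(n) = 24.43 / 7.68114575 ≈ 3.18051510
t = -79.83 / 3.18051510 ≈ -25.099708

-25.0997


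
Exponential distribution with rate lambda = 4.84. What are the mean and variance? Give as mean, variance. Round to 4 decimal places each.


mean = 1/lam, var = 1/lam^2
mean = 1 / 4.84 = 25/121 ≈ 0.206612
lam^2 = 4.84^2 = 23.4256
var = 1 / 23.4256 ≈ 0.042688

0.2066, 0.0427


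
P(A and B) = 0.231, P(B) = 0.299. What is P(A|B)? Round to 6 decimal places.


P(A|B) = P(A and B) / P(B) = 0.231 / 0.299 = 231/299 ≈ 0.77257525

0.772575


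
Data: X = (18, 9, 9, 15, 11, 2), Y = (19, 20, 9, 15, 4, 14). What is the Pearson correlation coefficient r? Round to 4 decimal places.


r = sum((xi-xbar)(yi-ybar)) / sqrt(sum((xi-xbar)^2) * sum((yi-ybar)^2))
n = 6, xbar = 64/6 = 32/3 ≈ 10.666667, ybar = 81/6 = 13.5
Sxy = sum((xi-xbar)(yi-ybar)) = 36
Sxx = sum((xi-xbar)^2) = 460/3 ≈ 153.333333
Syy = sum((yi-ybar)^2) = 185.5
sqrt(Sxx*Syy) ≈ 168.651514
r = Sxy / sqrt(Sxx*Syy) = 36 / 168.651514 ≈ 0.213458

0.2135


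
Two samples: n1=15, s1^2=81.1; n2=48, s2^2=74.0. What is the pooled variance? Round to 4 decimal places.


sp^2 = ((n1-1)*s1^2 + (n2-1)*s2^2)/(n1+n2-2)
(n1-1)*s1^2 = 14 * 81.1 = 1135.4
(n2-1)*s2^2 = 47 * 74.0 = 3478
numerator = 1135.4 + 3478 = 4613.4
n1+n2-2 = 61
sp^2 = 4613.4 / 61 = 23067/305 ≈ 75.629508

75.6295


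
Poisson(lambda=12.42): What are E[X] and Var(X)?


E[X] = Var(X) = lambda = 12.42

12.42, 12.42


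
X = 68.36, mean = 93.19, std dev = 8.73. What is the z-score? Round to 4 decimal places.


z = (X - mu) / sigma
X - mu = 68.36 - 93.19 = -24.83
z = -24.83 / 8.73 = -2483/873 ≈ -2.844215

-2.8442


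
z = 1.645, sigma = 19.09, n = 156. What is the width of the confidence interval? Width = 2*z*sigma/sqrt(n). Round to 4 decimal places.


width = 2*z*sigma/sqrt(n)
2*z*sigma = 2 * 1.645 * 19.09 = 62.8061
sqrt(156) ≈ 12.489996
width = 62.8061 / 12.489996 ≈ 5.028512

5.0285


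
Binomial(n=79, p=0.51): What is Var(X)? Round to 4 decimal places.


Var = n*p*(1-p) = 79 * 0.51 * 0.49 = 19.7421

19.7421


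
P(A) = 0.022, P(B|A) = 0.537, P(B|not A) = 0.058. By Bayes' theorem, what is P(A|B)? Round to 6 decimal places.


P(A|B) = P(B|A)*P(A) / P(B), P(B) = P(B|A)*P(A) + P(B|not A)*P(not A)
P(B|A)*P(A) = 0.537 * 0.022 = 0.011814
P(B|not A)*P(not A) = 0.058 * 0.978 = 0.056724
P(B) = 0.011814 + 0.056724 = 0.068538
P(A|B) = 0.011814 / 0.068538 ≈ 0.17237153

0.172372


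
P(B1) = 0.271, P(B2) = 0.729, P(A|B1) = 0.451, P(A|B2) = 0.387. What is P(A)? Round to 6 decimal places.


P(A) = P(A|B1)*P(B1) + P(A|B2)*P(B2)
P(A|B1)*P(B1) = 0.451 * 0.271 = 0.122221
P(A|B2)*P(B2) = 0.387 * 0.729 = 0.282123
P(A) = 0.122221 + 0.282123 = 0.404344

0.404344


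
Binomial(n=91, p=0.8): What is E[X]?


E[X] = n*p = 91 * 0.8 = 72.8

72.8


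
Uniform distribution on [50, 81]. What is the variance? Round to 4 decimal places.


Var = (b-a)^2 / 12
(b-a)^2 = (81 - 50)^2 = 961
Var = 961/12 ≈ 80.083333

80.0833


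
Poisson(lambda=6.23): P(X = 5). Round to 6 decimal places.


P = e^(-lam) * lam^k / k!
e^(-6.23) ≈ 0.001969452
lam^k = 6.23^5 ≈ 9385.128716
k! = 5! = 120
P = 0.001969452 * 9385.128716 / 120 ≈ 0.154030

0.154030


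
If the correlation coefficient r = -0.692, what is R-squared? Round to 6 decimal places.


R^2 = r^2 = (-0.692)^2 = 0.478864

0.478864


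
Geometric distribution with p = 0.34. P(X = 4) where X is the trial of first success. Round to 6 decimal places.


P = (1-p)^(k-1) * p
(1-p)^(k-1) = 0.66^3 = 0.287496
P = 0.287496 * 0.34 = 0.09774864

0.097749


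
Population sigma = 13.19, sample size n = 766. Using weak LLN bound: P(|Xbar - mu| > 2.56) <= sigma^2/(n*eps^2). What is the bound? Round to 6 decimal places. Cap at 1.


bound = min(1, sigma^2/(n*eps^2))
sigma^2 = 13.19^2 = 173.9761
n*eps^2 = 766 * 2.56^2 = 766 * 6.5536 = 5020.0576
sigma^2/(n*eps^2) = 173.9761 / 5020.0576 ≈ 0.03465620

0.034656


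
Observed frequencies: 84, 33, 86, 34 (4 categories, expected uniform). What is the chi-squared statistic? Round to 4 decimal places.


chi2 = sum((O-E)^2/E), E = total/4
total = 237, E = 237/4 = 59.25
(84 - 59.25)^2 / 59.25 = 612.5625 / 59.25 = 3267/316 ≈ 10.338608
(33 - 59.25)^2 / 59.25 = 689.0625 / 59.25 = 3675/316 ≈ 11.629747
(86 - 59.25)^2 / 59.25 = 715.5625 / 59.25 = 11449/948 ≈ 12.077004
(34 - 59.25)^2 / 59.25 = 637.5625 / 59.25 = 10201/948 ≈ 10.760549
chi2 = 10619/237 ≈ 44.805907

44.8059


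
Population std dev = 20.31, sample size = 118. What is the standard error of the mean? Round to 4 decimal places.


SE = sigma / sqrt(n)
sqrt(118) ≈ 10.862780
SE = 20.31 / 10.862780 ≈ 1.869687

1.8697


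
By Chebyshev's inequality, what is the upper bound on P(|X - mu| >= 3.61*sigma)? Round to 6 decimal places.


P <= 1/k^2
k^2 = 3.61^2 = 13.0321
1/k^2 = 1 / 13.0321 ≈ 0.07673360

0.076734


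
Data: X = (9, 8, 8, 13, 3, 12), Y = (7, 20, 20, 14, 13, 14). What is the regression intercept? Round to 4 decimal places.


a = ybar - b*xbar, where b = sum((xi-xbar)(yi-ybar)) / sum((xi-xbar)^2)
n = 6, xbar = 53/6 ≈ 8.833333, ybar = 88/6 = 44/3 ≈ 14.666667
Sxy = sum((xi-xbar)(yi-ybar)) = -16/3 ≈ -5.333333
Sxx = sum((xi-xbar)^2) = 377/6 ≈ 62.833333
b = Sxy / Sxx = -32/377 ≈ -0.084881
a = 14.666667 - (-0.084881) * 8.833333 = 5812/377 ≈ 15.416446

15.4164


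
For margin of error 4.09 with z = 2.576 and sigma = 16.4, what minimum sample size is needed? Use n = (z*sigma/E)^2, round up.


z*sigma/E = 2.576 * 16.4 / 4.09 ≈ 10.329193
(z*sigma/E)^2 ≈ 106.692231
round up: n = 107

107


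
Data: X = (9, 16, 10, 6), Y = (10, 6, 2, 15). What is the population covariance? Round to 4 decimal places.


Cov = (1/n)*sum((xi-xbar)(yi-ybar))
n = 4, xbar = 41/4 = 10.25, ybar = 33/4 = 8.25
sum((xi-xbar)(yi-ybar)) = -42.25
Cov = -42.25 / 4 = -10.5625

-10.5625


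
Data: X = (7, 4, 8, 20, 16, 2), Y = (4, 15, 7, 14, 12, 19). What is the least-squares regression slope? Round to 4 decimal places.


b = sum((xi-xbar)(yi-ybar)) / sum((xi-xbar)^2)
n = 6, xbar = 57/6 = 9.5, ybar = 71/6 ≈ 11.833333
Sxy = sum((xi-xbar)(yi-ybar)) = -20.5
Sxx = sum((xi-xbar)^2) = 247.5
b = Sxy / Sxx = -41/495 ≈ -0.082828

-0.0828


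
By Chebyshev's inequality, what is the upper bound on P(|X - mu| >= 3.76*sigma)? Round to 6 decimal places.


P <= 1/k^2
k^2 = 3.76^2 = 14.1376
1/k^2 = 1 / 14.1376 = 625/8836 ≈ 0.07073336

0.070733


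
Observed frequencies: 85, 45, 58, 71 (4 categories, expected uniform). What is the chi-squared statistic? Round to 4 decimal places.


chi2 = sum((O-E)^2/E), E = total/4
total = 259, E = 259/4 = 64.75
(85 - 64.75)^2 / 64.75 = 410.0625 / 64.75 = 6561/1036 ≈ 6.333012
(45 - 64.75)^2 / 64.75 = 390.0625 / 64.75 = 6241/1036 ≈ 6.024131
(58 - 64.75)^2 / 64.75 = 45.5625 / 64.75 = 729/1036 ≈ 0.703668
(71 - 64.75)^2 / 64.75 = 39.0625 / 64.75 = 625/1036 ≈ 0.603282
chi2 = 3539/259 ≈ 13.664093

13.6641
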